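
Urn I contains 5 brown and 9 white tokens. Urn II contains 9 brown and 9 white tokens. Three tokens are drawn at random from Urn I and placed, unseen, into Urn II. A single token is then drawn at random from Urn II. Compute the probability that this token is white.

Condition on how many of the transferred tokens are white (from Urn I: 9 white of 14; then Urn II has 21 total).
  0 white: C(9,0)C(5,3)/C(14,3) = 5/182; then P = 9/21
  1 white: C(9,1)C(5,2)/C(14,3) = 45/182; then P = 10/21
  2 white: C(9,2)C(5,1)/C(14,3) = 45/91; then P = 11/21
  3 white: C(9,3)C(5,0)/C(14,3) = 3/13; then P = 12/21
P(white from Urn II) = 51/98 ≈ 0.5204.

51/98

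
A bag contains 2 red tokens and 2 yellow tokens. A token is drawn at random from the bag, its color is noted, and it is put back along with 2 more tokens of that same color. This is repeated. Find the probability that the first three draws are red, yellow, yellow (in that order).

Track the composition after each reinforcement of +2.
P = (2/4) · (2/6) · (4/8) = 1/12 ≈ 0.0833.

1/12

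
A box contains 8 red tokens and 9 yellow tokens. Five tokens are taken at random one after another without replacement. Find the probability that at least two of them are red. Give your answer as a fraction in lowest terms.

Sum the hypergeometric tail for j = 2,…,5 red tokens.
Favorable = C(8,2)·C(9,3) + C(8,3)·C(9,2) + C(8,4)·C(9,1) + C(8,5)·C(9,0) = 5054; total = C(17,5) = 6188.
P = 5054/6188 = 361/442 ≈ 0.8167.

361/442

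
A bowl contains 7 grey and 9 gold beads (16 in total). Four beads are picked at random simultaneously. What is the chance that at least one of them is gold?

51/52

Use the complement: P(at least one gold) = 1 − P(no gold).
P(none) = C(7,4)/C(16,4) = 35/1820.
So P = 1 − 35/1820 = 51/52 ≈ 0.9808.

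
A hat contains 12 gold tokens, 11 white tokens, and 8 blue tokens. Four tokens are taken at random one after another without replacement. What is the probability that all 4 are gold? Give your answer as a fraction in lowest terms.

99/6293

Unordered draws without replacement: count favorable combinations over C(31,4).
Favorable = C(12,4) · C(11,0) · C(8,0) = 495; total = C(31,4) = 31465.
P = 495/31465 = 99/6293 ≈ 0.0157.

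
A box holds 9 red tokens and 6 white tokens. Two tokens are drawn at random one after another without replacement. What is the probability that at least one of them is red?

6/7

Use the complement: P(at least one red) = 1 − P(no red).
P(none) = C(6,2)/C(15,2) = 15/105.
So P = 1 − 15/105 = 6/7 ≈ 0.8571.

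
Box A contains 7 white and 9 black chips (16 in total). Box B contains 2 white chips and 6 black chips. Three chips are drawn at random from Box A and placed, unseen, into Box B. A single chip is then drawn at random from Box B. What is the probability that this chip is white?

Condition on how many of the transferred chips are white (from Box A: 7 white of 16; then Box B has 11 total).
  0 white: C(7,0)C(9,3)/C(16,3) = 3/20; then P = 2/11
  1 white: C(7,1)C(9,2)/C(16,3) = 9/20; then P = 3/11
  2 white: C(7,2)C(9,1)/C(16,3) = 27/80; then P = 4/11
  3 white: C(7,3)C(9,0)/C(16,3) = 1/16; then P = 5/11
P(white from Box B) = 53/176 ≈ 0.3011.

53/176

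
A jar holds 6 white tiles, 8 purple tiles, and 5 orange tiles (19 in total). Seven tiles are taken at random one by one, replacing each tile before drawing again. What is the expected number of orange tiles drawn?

35/19

By linearity of expectation, E[X] = Σ P(draw i is orange); each independent draw has P(orange) = 5/19.
E[X] = 7 · 5/19 = 35/19 ≈ 1.8421.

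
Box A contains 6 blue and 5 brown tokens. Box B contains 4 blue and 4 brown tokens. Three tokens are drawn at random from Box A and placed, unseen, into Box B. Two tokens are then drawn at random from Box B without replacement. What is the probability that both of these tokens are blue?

147/605

Condition on how many of the transferred tokens are blue (from Box A: 6 blue of 11; then Box B has 11 total).
  0 blue: C(6,0)C(5,3)/C(11,3) = 2/33; then P = C(4,2)/C(11,2) = 6/55
  1 blue: C(6,1)C(5,2)/C(11,3) = 4/11; then P = C(5,2)/C(11,2) = 2/11
  2 blue: C(6,2)C(5,1)/C(11,3) = 5/11; then P = C(6,2)/C(11,2) = 3/11
  3 blue: C(6,3)C(5,0)/C(11,3) = 4/33; then P = C(7,2)/C(11,2) = 21/55
P(both blue) = 147/605 ≈ 0.2430.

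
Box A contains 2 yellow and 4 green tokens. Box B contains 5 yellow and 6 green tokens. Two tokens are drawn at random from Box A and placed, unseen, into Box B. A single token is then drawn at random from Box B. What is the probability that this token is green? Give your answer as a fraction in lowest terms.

22/39

Condition on how many of the transferred tokens are green (from Box A: 4 green of 6; then Box B has 13 total).
  0 green: C(4,0)C(2,2)/C(6,2) = 1/15; then P = 6/13
  1 green: C(4,1)C(2,1)/C(6,2) = 8/15; then P = 7/13
  2 green: C(4,2)C(2,0)/C(6,2) = 2/5; then P = 8/13
P(green from Box B) = 22/39 ≈ 0.5641.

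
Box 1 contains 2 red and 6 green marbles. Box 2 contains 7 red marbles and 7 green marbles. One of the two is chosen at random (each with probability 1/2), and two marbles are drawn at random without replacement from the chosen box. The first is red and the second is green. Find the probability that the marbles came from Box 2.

49/88

P(E | Box 1) = 3/14; P(E | Box 2) = 7/26.
P(E) = 1/2·3/14 + 1/2·7/26 = 22/91.
By Bayes' rule, P(Box 2 | E) = 7/52 / 22/91 = 49/88 ≈ 0.5568.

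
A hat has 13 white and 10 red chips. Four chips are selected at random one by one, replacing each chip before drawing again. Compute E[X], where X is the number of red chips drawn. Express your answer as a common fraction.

40/23

By linearity of expectation, E[X] = Σ P(draw i is red); each independent draw has P(red) = 10/23.
E[X] = 4 · 10/23 = 40/23 ≈ 1.7391.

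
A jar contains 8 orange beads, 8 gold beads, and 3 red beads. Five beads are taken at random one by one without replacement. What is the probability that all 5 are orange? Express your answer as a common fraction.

14/2907

Unordered draws without replacement: count favorable combinations over C(19,5).
Favorable = C(8,5) · C(8,0) · C(3,0) = 56; total = C(19,5) = 11628.
P = 56/11628 = 14/2907 ≈ 0.0048.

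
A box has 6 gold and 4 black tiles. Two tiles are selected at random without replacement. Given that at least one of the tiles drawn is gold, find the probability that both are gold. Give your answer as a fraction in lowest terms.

5/13

P(both gold) = C(6,2)/C(10,2) = 1/3; P(at least one gold) = 1 − C(4,2)/C(10,2) = 13/15.
Since 'both gold' ⊆ 'at least one gold', P(both | at least one) = 1/3 / 13/15 = 5/13 ≈ 0.3846.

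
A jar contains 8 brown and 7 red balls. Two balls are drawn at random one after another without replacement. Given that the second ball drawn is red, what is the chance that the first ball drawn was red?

P(first=red and the second ball drawn is red) = (7/15)·(6/14) = 1/5.
P(the second ball drawn is red) = Σ over first color = 4/15 + 1/5 = 7/15.
By Bayes, P(first=red | the second ball drawn is red) = 1/5 / 7/15 = 3/7 ≈ 0.4286.

3/7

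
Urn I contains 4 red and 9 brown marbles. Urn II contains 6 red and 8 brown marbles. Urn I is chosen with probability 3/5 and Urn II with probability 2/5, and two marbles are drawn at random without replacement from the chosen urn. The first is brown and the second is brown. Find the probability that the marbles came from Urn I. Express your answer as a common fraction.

P(E | Urn I) = 6/13; P(E | Urn II) = 4/13.
P(E) = 3/5·6/13 + 2/5·4/13 = 2/5.
By Bayes' rule, P(Urn I | E) = 18/65 / 2/5 = 9/13 ≈ 0.6923.

9/13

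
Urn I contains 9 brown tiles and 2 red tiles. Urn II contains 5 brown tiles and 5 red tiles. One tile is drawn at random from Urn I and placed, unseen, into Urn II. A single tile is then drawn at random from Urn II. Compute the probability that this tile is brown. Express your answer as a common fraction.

Condition on how many of the transferred tiles are brown (from Urn I: 9 brown of 11; then Urn II has 11 total).
  0 brown: C(9,0)C(2,1)/C(11,1) = 2/11; then P = 5/11
  1 brown: C(9,1)C(2,0)/C(11,1) = 9/11; then P = 6/11
P(brown from Urn II) = 64/121 ≈ 0.5289.

64/121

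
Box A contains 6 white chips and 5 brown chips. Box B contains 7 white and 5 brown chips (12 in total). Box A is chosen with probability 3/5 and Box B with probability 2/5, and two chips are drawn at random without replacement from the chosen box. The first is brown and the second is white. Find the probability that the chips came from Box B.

35/89

P(E | Box A) = 3/11; P(E | Box B) = 35/132.
P(E) = 3/5·3/11 + 2/5·35/132 = 89/330.
By Bayes' rule, P(Box B | E) = 7/66 / 89/330 = 35/89 ≈ 0.3933.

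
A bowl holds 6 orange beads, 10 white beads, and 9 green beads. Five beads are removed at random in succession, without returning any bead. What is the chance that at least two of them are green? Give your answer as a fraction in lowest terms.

771/1265

Sum the hypergeometric tail for j = 2,…,5 green beads.
Favorable = C(9,2)·C(16,3) + C(9,3)·C(16,2) + C(9,4)·C(16,1) + C(9,5)·C(16,0) = 32382; total = C(25,5) = 53130.
P = 32382/53130 = 771/1265 ≈ 0.6095.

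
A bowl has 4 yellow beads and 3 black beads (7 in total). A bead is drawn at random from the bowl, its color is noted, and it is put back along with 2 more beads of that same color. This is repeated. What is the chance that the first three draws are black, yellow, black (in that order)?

20/231

Track the composition after each reinforcement of +2.
P = (3/7) · (4/9) · (5/11) = 20/231 ≈ 0.0866.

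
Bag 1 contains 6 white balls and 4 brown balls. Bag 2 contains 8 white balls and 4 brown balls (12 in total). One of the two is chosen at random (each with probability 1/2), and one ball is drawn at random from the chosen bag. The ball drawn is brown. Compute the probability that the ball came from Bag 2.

5/11

P(brown | Bag 1) = 2/5; P(brown | Bag 2) = 1/3.
P(brown) = 1/2·2/5 + 1/2·1/3 = 11/30.
By Bayes' rule, P(Bag 2 | brown) = 1/6 / 11/30 = 5/11 ≈ 0.4545.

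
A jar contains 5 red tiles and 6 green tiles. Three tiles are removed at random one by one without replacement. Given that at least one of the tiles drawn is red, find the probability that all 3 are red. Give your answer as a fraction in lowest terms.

P(all 3 red) = C(5,3)/C(11,3) = 2/33; P(at least one red) = 1 − C(6,3)/C(11,3) = 29/33.
Since 'all 3 red' ⊆ 'at least one red', P(all 3 | at least one) = 2/33 / 29/33 = 2/29 ≈ 0.0690.

2/29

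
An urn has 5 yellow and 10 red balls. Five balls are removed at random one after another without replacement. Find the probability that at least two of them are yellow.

81/143

Sum the hypergeometric tail for j = 2,…,5 yellow balls.
Favorable = C(5,2)·C(10,3) + C(5,3)·C(10,2) + C(5,4)·C(10,1) + C(5,5)·C(10,0) = 1701; total = C(15,5) = 3003.
P = 1701/3003 = 81/143 ≈ 0.5664.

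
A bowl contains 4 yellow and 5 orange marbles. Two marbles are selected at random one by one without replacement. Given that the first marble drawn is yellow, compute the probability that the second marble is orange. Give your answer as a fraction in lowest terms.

After removing 1 yellow, the bowl has 5 orange out of 8 remaining.
P(second is orange | given) = 5/8 ≈ 0.6250.

5/8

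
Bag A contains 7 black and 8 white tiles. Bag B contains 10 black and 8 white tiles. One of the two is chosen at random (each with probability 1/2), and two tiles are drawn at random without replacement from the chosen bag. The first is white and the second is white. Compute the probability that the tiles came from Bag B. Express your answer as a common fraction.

P(E | Bag A) = 4/15; P(E | Bag B) = 28/153.
P(E) = 1/2·4/15 + 1/2·28/153 = 172/765.
By Bayes' rule, P(Bag B | E) = 14/153 / 172/765 = 35/86 ≈ 0.4070.

35/86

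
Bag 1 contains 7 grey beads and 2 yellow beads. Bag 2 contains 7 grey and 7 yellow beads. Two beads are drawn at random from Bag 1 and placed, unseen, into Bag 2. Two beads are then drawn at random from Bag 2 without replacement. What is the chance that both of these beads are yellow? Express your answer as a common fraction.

Condition on how many of the transferred beads are yellow (from Bag 1: 2 yellow of 9; then Bag 2 has 16 total).
  0 yellow: C(2,0)C(7,2)/C(9,2) = 7/12; then P = C(7,2)/C(16,2) = 7/40
  1 yellow: C(2,1)C(7,1)/C(9,2) = 7/18; then P = C(8,2)/C(16,2) = 7/30
  2 yellow: C(2,2)C(7,0)/C(9,2) = 1/36; then P = C(9,2)/C(16,2) = 3/10
P(both yellow) = 869/4320 ≈ 0.2012.

869/4320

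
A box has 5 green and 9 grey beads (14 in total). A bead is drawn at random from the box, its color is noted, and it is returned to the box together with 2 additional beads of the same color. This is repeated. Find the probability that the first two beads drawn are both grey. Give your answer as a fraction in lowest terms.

After a grey draw the box holds 11 grey out of 16.
P = (9/14)·(11/16) = 99/224 ≈ 0.4420.

99/224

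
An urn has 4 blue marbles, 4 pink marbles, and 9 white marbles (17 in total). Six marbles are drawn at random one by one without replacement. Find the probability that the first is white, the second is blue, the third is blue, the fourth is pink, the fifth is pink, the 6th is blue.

Multiply the conditional probability of each draw in order, without replacement, so each draw removes one from its color and from the total.
P = (9/17) · (4/16) · (3/15) · (4/14) · (3/13) · (2/12) = 9/30940 ≈ 0.0003.

9/30940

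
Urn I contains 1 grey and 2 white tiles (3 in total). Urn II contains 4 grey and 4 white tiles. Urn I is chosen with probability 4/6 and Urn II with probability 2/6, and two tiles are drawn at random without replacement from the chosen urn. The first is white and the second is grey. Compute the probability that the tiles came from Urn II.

P(E | Urn I) = 1/3; P(E | Urn II) = 2/7.
P(E) = 2/3·1/3 + 1/3·2/7 = 20/63.
By Bayes' rule, P(Urn II | E) = 2/21 / 20/63 = 3/10 ≈ 0.3000.

3/10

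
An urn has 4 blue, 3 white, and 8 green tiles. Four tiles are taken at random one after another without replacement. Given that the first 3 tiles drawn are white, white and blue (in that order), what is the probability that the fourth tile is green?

2/3

After removing 1 blue, 2 white, the urn has 8 green out of 12 remaining.
P(fourth is green | given) = 8/12 = 2/3 ≈ 0.6667.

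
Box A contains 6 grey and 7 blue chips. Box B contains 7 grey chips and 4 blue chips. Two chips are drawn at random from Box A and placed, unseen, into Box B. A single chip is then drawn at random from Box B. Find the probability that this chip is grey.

103/169

Condition on how many of the transferred chips are grey (from Box A: 6 grey of 13; then Box B has 13 total).
  0 grey: C(6,0)C(7,2)/C(13,2) = 7/26; then P = 7/13
  1 grey: C(6,1)C(7,1)/C(13,2) = 7/13; then P = 8/13
  2 grey: C(6,2)C(7,0)/C(13,2) = 5/26; then P = 9/13
P(grey from Box B) = 103/169 ≈ 0.6095.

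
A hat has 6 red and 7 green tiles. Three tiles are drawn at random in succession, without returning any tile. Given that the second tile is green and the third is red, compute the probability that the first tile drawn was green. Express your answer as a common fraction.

P(first=green and the second tile is green and the third is red) = (7/13)·(6/12)·(6/11) = 21/143.
P(E) = Σ over first color = 35/286 + 21/143 = 7/26.
By Bayes, P(first=green | E) = 21/143 / 7/26 = 6/11 ≈ 0.5455.

6/11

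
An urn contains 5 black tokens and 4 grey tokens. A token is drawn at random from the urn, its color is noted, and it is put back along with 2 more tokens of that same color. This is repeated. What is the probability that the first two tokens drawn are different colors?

40/99

Either grey then black, or black then grey; after the first draw the total is 11.
P = (4/9)·(5/11) + (5/9)·(4/11) = 40/99 ≈ 0.4040.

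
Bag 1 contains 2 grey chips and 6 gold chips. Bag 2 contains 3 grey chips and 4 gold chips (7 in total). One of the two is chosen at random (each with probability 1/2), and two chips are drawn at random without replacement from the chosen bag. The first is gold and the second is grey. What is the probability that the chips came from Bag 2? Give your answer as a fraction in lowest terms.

P(E | Bag 1) = 3/14; P(E | Bag 2) = 2/7.
P(E) = 1/2·3/14 + 1/2·2/7 = 1/4.
By Bayes' rule, P(Bag 2 | E) = 1/7 / 1/4 = 4/7 ≈ 0.5714.

4/7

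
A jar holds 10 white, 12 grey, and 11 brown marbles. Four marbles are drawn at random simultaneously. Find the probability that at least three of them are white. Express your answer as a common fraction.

9/124

Sum the hypergeometric tail for j = 3,…,4 white marbles.
Favorable = C(10,3)·C(23,1) + C(10,4)·C(23,0) = 2970; total = C(33,4) = 40920.
P = 2970/40920 = 9/124 ≈ 0.0726.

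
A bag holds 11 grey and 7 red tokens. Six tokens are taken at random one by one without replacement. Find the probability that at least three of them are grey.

Sum the hypergeometric tail for j = 3,…,6 grey tokens.
Favorable = C(11,3)·C(7,3) + C(11,4)·C(7,2) + C(11,5)·C(7,1) + C(11,6)·C(7,0) = 16401; total = C(18,6) = 18564.
P = 16401/18564 = 781/884 ≈ 0.8835.

781/884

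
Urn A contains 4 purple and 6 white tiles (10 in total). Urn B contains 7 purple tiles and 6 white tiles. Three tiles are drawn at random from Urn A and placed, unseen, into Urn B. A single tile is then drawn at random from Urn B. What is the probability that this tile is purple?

41/80

Condition on how many of the transferred tiles are purple (from Urn A: 4 purple of 10; then Urn B has 16 total).
  0 purple: C(4,0)C(6,3)/C(10,3) = 1/6; then P = 7/16
  1 purple: C(4,1)C(6,2)/C(10,3) = 1/2; then P = 8/16
  2 purple: C(4,2)C(6,1)/C(10,3) = 3/10; then P = 9/16
  3 purple: C(4,3)C(6,0)/C(10,3) = 1/30; then P = 10/16
P(purple from Urn B) = 41/80 ≈ 0.5125.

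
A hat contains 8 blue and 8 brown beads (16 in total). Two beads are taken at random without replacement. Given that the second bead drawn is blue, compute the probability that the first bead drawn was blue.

P(first=blue and the second bead drawn is blue) = (8/16)·(7/15) = 7/30.
P(the second bead drawn is blue) = Σ over first color = 7/30 + 4/15 = 1/2.
By Bayes, P(first=blue | the second bead drawn is blue) = 7/30 / 1/2 = 7/15 ≈ 0.4667.

7/15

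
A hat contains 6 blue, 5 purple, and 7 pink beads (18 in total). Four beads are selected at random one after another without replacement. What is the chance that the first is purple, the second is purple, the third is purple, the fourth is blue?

1/204

Multiply the conditional probability of each draw in order, without replacement, so each draw removes one from its color and from the total.
P = (5/18) · (4/17) · (3/16) · (6/15) = 1/204 ≈ 0.0049.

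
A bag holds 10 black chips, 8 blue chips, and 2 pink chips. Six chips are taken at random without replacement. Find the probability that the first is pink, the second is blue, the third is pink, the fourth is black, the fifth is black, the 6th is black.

Multiply the conditional probability of each draw in order, without replacement, so each draw removes one from its color and from the total.
P = (2/20) · (8/19) · (1/18) · (10/17) · (9/16) · (8/15) = 2/4845 ≈ 0.0004.

2/4845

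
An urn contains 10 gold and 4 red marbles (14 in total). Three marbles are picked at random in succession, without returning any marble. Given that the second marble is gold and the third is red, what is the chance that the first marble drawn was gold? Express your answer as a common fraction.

3/4

P(first=gold and the second marble is gold and the third is red) = (10/14)·(9/13)·(4/12) = 15/91.
P(E) = Σ over first color = 15/91 + 5/91 = 20/91.
By Bayes, P(first=gold | E) = 15/91 / 20/91 = 3/4 ≈ 0.7500.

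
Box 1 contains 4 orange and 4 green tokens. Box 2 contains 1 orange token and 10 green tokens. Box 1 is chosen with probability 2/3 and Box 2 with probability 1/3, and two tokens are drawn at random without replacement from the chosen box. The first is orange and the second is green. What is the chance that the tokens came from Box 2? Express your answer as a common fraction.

7/51

P(E | Box 1) = 2/7; P(E | Box 2) = 1/11.
P(E) = 2/3·2/7 + 1/3·1/11 = 17/77.
By Bayes' rule, P(Box 2 | E) = 1/33 / 17/77 = 7/51 ≈ 0.1373.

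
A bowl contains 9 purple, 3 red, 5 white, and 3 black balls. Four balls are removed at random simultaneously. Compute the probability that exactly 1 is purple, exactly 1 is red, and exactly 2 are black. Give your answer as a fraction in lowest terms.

Unordered draws without replacement: count favorable combinations over C(20,4).
Favorable = C(9,1) · C(3,1) · C(5,0) · C(3,2) = 81; total = C(20,4) = 4845.
P = 81/4845 = 27/1615 ≈ 0.0167.

27/1615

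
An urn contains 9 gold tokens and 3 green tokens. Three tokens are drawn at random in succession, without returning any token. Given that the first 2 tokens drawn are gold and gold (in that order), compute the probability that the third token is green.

3/10

After removing 2 gold, the urn has 3 green out of 10 remaining.
P(third is green | given) = 3/10 ≈ 0.3000.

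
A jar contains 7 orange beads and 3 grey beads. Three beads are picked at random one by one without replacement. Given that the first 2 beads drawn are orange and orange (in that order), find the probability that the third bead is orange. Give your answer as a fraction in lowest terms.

After removing 2 orange, the jar has 5 orange out of 8 remaining.
P(third is orange | given) = 5/8 ≈ 0.6250.

5/8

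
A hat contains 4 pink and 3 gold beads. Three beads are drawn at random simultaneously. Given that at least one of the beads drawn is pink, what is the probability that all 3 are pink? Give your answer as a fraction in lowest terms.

P(all 3 pink) = C(4,3)/C(7,3) = 4/35; P(at least one pink) = 1 − C(3,3)/C(7,3) = 34/35.
Since 'all 3 pink' ⊆ 'at least one pink', P(all 3 | at least one) = 4/35 / 34/35 = 2/17 ≈ 0.1176.

2/17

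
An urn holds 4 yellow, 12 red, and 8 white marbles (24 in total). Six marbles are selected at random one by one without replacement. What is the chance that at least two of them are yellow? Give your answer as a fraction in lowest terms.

Sum the hypergeometric tail for j = 2,…,4 yellow marbles.
Favorable = C(4,2)·C(20,4) + C(4,3)·C(20,3) + C(4,4)·C(20,2) = 33820; total = C(24,6) = 134596.
P = 33820/134596 = 445/1771 ≈ 0.2513.

445/1771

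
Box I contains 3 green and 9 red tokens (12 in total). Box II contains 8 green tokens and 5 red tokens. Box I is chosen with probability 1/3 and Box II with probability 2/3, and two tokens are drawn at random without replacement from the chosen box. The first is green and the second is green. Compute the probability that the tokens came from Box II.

P(E | Box I) = 1/22; P(E | Box II) = 14/39.
P(E) = 1/3·1/22 + 2/3·14/39 = 655/2574.
By Bayes' rule, P(Box II | E) = 28/117 / 655/2574 = 616/655 ≈ 0.9405.

616/655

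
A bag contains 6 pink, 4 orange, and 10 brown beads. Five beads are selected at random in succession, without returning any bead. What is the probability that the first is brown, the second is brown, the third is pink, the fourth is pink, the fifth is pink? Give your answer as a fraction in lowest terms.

Multiply the conditional probability of each draw in order, without replacement, so each draw removes one from its color and from the total.
P = (10/20) · (9/19) · (6/18) · (5/17) · (4/16) = 15/2584 ≈ 0.0058.

15/2584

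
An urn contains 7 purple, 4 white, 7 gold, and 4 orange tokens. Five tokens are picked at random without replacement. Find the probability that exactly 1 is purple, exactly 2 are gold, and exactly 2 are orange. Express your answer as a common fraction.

Unordered draws without replacement: count favorable combinations over C(22,5).
Favorable = C(7,1) · C(4,0) · C(7,2) · C(4,2) = 882; total = C(22,5) = 26334.
P = 882/26334 = 7/209 ≈ 0.0335.

7/209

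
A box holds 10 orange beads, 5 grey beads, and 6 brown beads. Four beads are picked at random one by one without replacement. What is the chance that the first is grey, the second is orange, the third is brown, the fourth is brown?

Multiply the conditional probability of each draw in order, without replacement, so each draw removes one from its color and from the total.
P = (5/21) · (10/20) · (6/19) · (5/18) = 25/2394 ≈ 0.0104.

25/2394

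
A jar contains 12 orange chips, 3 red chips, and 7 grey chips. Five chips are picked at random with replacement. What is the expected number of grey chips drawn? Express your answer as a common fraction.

By linearity of expectation, E[X] = Σ P(draw i is grey); each independent draw has P(grey) = 7/22.
E[X] = 5 · 7/22 = 35/22 ≈ 1.5909.

35/22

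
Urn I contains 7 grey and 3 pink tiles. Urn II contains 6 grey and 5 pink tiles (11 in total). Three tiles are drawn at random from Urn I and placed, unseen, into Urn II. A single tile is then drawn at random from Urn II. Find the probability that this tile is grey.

Condition on how many of the transferred tiles are grey (from Urn I: 7 grey of 10; then Urn II has 14 total).
  0 grey: C(7,0)C(3,3)/C(10,3) = 1/120; then P = 6/14
  1 grey: C(7,1)C(3,2)/C(10,3) = 7/40; then P = 7/14
  2 grey: C(7,2)C(3,1)/C(10,3) = 21/40; then P = 8/14
  3 grey: C(7,3)C(3,0)/C(10,3) = 7/24; then P = 9/14
P(grey from Urn II) = 81/140 ≈ 0.5786.

81/140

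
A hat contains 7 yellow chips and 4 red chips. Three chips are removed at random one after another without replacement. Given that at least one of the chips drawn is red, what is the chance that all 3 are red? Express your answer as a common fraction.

2/65

P(all 3 red) = C(4,3)/C(11,3) = 4/165; P(at least one red) = 1 − C(7,3)/C(11,3) = 26/33.
Since 'all 3 red' ⊆ 'at least one red', P(all 3 | at least one) = 4/165 / 26/33 = 2/65 ≈ 0.0308.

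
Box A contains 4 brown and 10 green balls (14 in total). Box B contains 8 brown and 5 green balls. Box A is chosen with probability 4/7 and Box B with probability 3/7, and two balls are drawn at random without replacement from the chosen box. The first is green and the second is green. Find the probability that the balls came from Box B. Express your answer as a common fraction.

7/43

P(E | Box A) = 45/91; P(E | Box B) = 5/39.
P(E) = 4/7·45/91 + 3/7·5/39 = 215/637.
By Bayes' rule, P(Box B | E) = 5/91 / 215/637 = 7/43 ≈ 0.1628.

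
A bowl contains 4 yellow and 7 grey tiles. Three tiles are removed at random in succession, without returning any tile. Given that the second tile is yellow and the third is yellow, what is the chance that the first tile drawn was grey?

7/9

P(first=grey and the second tile is yellow and the third is yellow) = (7/11)·(4/10)·(3/9) = 14/165.
P(E) = Σ over first color = 4/165 + 14/165 = 6/55.
By Bayes, P(first=grey | E) = 14/165 / 6/55 = 7/9 ≈ 0.7778.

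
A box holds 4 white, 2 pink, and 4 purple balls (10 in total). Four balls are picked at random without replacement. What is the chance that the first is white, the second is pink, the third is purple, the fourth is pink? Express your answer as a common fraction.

2/315

Multiply the conditional probability of each draw in order, without replacement, so each draw removes one from its color and from the total.
P = (4/10) · (2/9) · (4/8) · (1/7) = 2/315 ≈ 0.0063.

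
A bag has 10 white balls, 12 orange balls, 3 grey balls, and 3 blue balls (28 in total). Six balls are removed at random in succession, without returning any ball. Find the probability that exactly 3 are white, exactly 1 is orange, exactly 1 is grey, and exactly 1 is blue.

Unordered draws without replacement: count favorable combinations over C(28,6).
Favorable = C(10,3) · C(12,1) · C(3,1) · C(3,1) = 12960; total = C(28,6) = 376740.
P = 12960/376740 = 72/2093 ≈ 0.0344.

72/2093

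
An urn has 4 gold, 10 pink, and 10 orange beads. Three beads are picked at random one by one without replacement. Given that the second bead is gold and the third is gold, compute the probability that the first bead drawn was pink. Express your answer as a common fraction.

P(first=pink and the second bead is gold and the third is gold) = (10/24)·(4/23)·(3/22) = 5/506.
P(E) = Σ over first color = 1/506 + 5/506 + 5/506 = 1/46.
By Bayes, P(first=pink | E) = 5/506 / 1/46 = 5/11 ≈ 0.4545.

5/11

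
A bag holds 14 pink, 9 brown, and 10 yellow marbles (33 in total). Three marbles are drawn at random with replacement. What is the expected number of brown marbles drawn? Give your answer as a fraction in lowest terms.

By linearity of expectation, E[X] = Σ P(draw i is brown); each independent draw has P(brown) = 9/33.
E[X] = 3 · 9/33 = 9/11 ≈ 0.8182.

9/11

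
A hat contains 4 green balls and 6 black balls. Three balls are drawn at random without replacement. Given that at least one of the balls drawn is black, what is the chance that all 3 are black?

P(all 3 black) = C(6,3)/C(10,3) = 1/6; P(at least one black) = 1 − C(4,3)/C(10,3) = 29/30.
Since 'all 3 black' ⊆ 'at least one black', P(all 3 | at least one) = 1/6 / 29/30 = 5/29 ≈ 0.1724.

5/29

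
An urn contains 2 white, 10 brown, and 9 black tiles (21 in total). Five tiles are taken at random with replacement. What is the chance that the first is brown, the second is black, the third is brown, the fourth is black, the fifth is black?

Multiply the conditional probability of each draw in order, with replacement (the composition resets each draw).
P = (10/21) · (9/21) · (10/21) · (9/21) · (9/21) = 300/16807 ≈ 0.0178.

300/16807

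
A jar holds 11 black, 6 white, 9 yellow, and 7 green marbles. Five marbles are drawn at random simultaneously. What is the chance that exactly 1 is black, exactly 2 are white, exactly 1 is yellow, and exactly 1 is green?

Unordered draws without replacement: count favorable combinations over C(33,5).
Favorable = C(11,1) · C(6,2) · C(9,1) · C(7,1) = 10395; total = C(33,5) = 237336.
P = 10395/237336 = 315/7192 ≈ 0.0438.

315/7192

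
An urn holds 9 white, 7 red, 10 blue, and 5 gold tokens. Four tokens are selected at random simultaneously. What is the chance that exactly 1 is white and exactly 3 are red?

Unordered draws without replacement: count favorable combinations over C(31,4).
Favorable = C(9,1) · C(7,3) · C(10,0) · C(5,0) = 315; total = C(31,4) = 31465.
P = 315/31465 = 9/899 ≈ 0.0100.

9/899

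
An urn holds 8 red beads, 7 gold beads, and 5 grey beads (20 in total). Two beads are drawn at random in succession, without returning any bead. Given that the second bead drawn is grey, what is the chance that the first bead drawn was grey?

P(first=grey and the second bead drawn is grey) = (5/20)·(4/19) = 1/19.
P(the second bead drawn is grey) = Σ over first color = 2/19 + 7/76 + 1/19 = 1/4.
By Bayes, P(first=grey | the second bead drawn is grey) = 1/19 / 1/4 = 4/19 ≈ 0.2105.

4/19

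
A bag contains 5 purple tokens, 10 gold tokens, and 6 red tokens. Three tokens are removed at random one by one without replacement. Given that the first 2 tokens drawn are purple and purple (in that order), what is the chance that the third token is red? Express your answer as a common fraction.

After removing 2 purple, the bag has 6 red out of 19 remaining.
P(third is red | given) = 6/19 ≈ 0.3158.

6/19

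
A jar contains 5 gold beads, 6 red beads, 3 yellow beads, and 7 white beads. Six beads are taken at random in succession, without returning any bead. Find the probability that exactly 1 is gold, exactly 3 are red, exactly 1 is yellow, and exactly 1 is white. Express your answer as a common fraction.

Unordered draws without replacement: count favorable combinations over C(21,6).
Favorable = C(5,1) · C(6,3) · C(3,1) · C(7,1) = 2100; total = C(21,6) = 54264.
P = 2100/54264 = 25/646 ≈ 0.0387.

25/646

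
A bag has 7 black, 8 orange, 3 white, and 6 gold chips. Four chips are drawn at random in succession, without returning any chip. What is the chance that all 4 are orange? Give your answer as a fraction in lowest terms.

5/759

Unordered draws without replacement: count favorable combinations over C(24,4).
Favorable = C(7,0) · C(8,4) · C(3,0) · C(6,0) = 70; total = C(24,4) = 10626.
P = 70/10626 = 5/759 ≈ 0.0066.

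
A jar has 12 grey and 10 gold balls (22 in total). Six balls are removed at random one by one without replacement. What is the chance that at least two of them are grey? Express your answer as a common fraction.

Sum the hypergeometric tail for j = 2,…,6 grey balls.
Favorable = C(12,2)·C(10,4) + C(12,3)·C(10,3) + C(12,4)·C(10,2) + C(12,5)·C(10,1) + C(12,6)·C(10,0) = 71379; total = C(22,6) = 74613.
P = 71379/74613 = 309/323 ≈ 0.9567.

309/323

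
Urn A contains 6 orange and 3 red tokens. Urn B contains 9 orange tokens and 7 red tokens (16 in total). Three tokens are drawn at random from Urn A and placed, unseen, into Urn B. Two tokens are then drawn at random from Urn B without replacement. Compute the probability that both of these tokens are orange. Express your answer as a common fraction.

221/684

Condition on how many of the transferred tokens are orange (from Urn A: 6 orange of 9; then Urn B has 19 total).
  0 orange: C(6,0)C(3,3)/C(9,3) = 1/84; then P = C(9,2)/C(19,2) = 4/19
  1 orange: C(6,1)C(3,2)/C(9,3) = 3/14; then P = C(10,2)/C(19,2) = 5/19
  2 orange: C(6,2)C(3,1)/C(9,3) = 15/28; then P = C(11,2)/C(19,2) = 55/171
  3 orange: C(6,3)C(3,0)/C(9,3) = 5/21; then P = C(12,2)/C(19,2) = 22/57
P(both orange) = 221/684 ≈ 0.3231.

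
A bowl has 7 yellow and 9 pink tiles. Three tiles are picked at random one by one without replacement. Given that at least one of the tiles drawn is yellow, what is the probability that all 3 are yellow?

P(all 3 yellow) = C(7,3)/C(16,3) = 1/16; P(at least one yellow) = 1 − C(9,3)/C(16,3) = 17/20.
Since 'all 3 yellow' ⊆ 'at least one yellow', P(all 3 | at least one) = 1/16 / 17/20 = 5/68 ≈ 0.0735.

5/68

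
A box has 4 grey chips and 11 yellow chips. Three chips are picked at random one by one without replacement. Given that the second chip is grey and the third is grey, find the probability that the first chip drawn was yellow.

11/13

P(first=yellow and the second chip is grey and the third is grey) = (11/15)·(4/14)·(3/13) = 22/455.
P(E) = Σ over first color = 4/455 + 22/455 = 2/35.
By Bayes, P(first=yellow | E) = 22/455 / 2/35 = 11/13 ≈ 0.8462.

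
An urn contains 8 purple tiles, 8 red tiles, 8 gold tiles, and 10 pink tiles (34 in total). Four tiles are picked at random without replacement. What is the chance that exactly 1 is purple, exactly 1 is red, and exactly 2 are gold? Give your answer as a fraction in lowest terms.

Unordered draws without replacement: count favorable combinations over C(34,4).
Favorable = C(8,1) · C(8,1) · C(8,2) · C(10,0) = 1792; total = C(34,4) = 46376.
P = 1792/46376 = 224/5797 ≈ 0.0386.

224/5797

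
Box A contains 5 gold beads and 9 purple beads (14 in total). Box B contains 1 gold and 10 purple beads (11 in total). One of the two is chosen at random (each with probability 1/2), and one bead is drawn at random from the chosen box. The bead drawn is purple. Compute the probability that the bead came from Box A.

P(purple | Box A) = 9/14; P(purple | Box B) = 10/11.
P(purple) = 1/2·9/14 + 1/2·10/11 = 239/308.
By Bayes' rule, P(Box A | purple) = 9/28 / 239/308 = 99/239 ≈ 0.4142.

99/239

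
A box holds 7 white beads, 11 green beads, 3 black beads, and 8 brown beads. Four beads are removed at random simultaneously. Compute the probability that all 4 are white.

Unordered draws without replacement: count favorable combinations over C(29,4).
Favorable = C(7,4) · C(11,0) · C(3,0) · C(8,0) = 35; total = C(29,4) = 23751.
P = 35/23751 = 5/3393 ≈ 0.0015.

5/3393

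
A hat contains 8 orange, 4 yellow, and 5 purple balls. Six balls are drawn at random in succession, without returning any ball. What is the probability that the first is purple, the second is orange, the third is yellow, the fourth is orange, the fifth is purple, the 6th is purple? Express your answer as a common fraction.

Multiply the conditional probability of each draw in order, without replacement, so each draw removes one from its color and from the total.
P = (5/17) · (8/16) · (4/15) · (7/14) · (4/13) · (3/12) = 1/663 ≈ 0.0015.

1/663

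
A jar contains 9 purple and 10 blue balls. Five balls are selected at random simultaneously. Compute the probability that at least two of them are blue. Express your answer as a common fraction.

Sum the hypergeometric tail for j = 2,…,5 blue balls.
Favorable = C(10,2)·C(9,3) + C(10,3)·C(9,2) + C(10,4)·C(9,1) + C(10,5)·C(9,0) = 10242; total = C(19,5) = 11628.
P = 10242/11628 = 569/646 ≈ 0.8808.

569/646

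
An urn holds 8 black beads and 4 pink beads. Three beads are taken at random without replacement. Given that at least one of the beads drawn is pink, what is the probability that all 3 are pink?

1/41

P(all 3 pink) = C(4,3)/C(12,3) = 1/55; P(at least one pink) = 1 − C(8,3)/C(12,3) = 41/55.
Since 'all 3 pink' ⊆ 'at least one pink', P(all 3 | at least one) = 1/55 / 41/55 = 1/41 ≈ 0.0244.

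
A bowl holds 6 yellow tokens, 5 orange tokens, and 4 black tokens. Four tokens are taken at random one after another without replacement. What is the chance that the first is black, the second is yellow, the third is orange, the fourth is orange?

Multiply the conditional probability of each draw in order, without replacement, so each draw removes one from its color and from the total.
P = (4/15) · (6/14) · (5/13) · (4/12) = 4/273 ≈ 0.0147.

4/273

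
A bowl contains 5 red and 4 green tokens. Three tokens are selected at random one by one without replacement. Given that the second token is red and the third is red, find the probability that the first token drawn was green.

P(first=green and the second token is red and the third is red) = (4/9)·(5/8)·(4/7) = 10/63.
P(E) = Σ over first color = 5/42 + 10/63 = 5/18.
By Bayes, P(first=green | E) = 10/63 / 5/18 = 4/7 ≈ 0.5714.

4/7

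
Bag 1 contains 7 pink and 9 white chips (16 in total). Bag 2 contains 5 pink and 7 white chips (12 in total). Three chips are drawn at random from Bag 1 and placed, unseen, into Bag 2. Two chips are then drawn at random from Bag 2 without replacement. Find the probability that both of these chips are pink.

Condition on how many of the transferred chips are pink (from Bag 1: 7 pink of 16; then Bag 2 has 15 total).
  0 pink: C(7,0)C(9,3)/C(16,3) = 3/20; then P = C(5,2)/C(15,2) = 2/21
  1 pink: C(7,1)C(9,2)/C(16,3) = 9/20; then P = C(6,2)/C(15,2) = 1/7
  2 pink: C(7,2)C(9,1)/C(16,3) = 27/80; then P = C(7,2)/C(15,2) = 1/5
  3 pink: C(7,3)C(9,0)/C(16,3) = 1/16; then P = C(8,2)/C(15,2) = 4/15
P(both pink) = 1367/8400 ≈ 0.1627.

1367/8400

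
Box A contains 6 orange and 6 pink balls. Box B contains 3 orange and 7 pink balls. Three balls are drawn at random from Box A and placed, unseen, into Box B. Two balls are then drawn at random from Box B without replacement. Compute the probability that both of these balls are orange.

15/143

Condition on how many of the transferred balls are orange (from Box A: 6 orange of 12; then Box B has 13 total).
  0 orange: C(6,0)C(6,3)/C(12,3) = 1/11; then P = C(3,2)/C(13,2) = 1/26
  1 orange: C(6,1)C(6,2)/C(12,3) = 9/22; then P = C(4,2)/C(13,2) = 1/13
  2 orange: C(6,2)C(6,1)/C(12,3) = 9/22; then P = C(5,2)/C(13,2) = 5/39
  3 orange: C(6,3)C(6,0)/C(12,3) = 1/11; then P = C(6,2)/C(13,2) = 5/26
P(both orange) = 15/143 ≈ 0.1049.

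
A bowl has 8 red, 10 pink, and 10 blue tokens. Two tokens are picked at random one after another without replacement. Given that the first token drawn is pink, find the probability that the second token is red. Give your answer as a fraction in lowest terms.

After removing 1 pink, the bowl has 8 red out of 27 remaining.
P(second is red | given) = 8/27 ≈ 0.2963.

8/27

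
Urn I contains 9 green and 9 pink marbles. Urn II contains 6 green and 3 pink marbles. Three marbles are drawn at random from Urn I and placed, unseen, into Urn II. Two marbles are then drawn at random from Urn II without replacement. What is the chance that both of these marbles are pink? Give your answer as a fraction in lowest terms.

Condition on how many of the transferred marbles are pink (from Urn I: 9 pink of 18; then Urn II has 12 total).
  0 pink: C(9,0)C(9,3)/C(18,3) = 7/68; then P = C(3,2)/C(12,2) = 1/22
  1 pink: C(9,1)C(9,2)/C(18,3) = 27/68; then P = C(4,2)/C(12,2) = 1/11
  2 pink: C(9,2)C(9,1)/C(18,3) = 27/68; then P = C(5,2)/C(12,2) = 5/33
  3 pink: C(9,3)C(9,0)/C(18,3) = 7/68; then P = C(6,2)/C(12,2) = 5/22
P(both pink) = 93/748 ≈ 0.1243.

93/748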